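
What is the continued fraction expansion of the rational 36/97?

[0; 2, 1, 2, 3, 1, 2]

Run the Euclidean algorithm on 36 and 97; the successive quotients are the partial quotients a_0, a_1, ... (each step inverts the fractional part left over by the previous one):
  36 = 0*97 + 36, so a_0 = 0.
  97 = 2*36 + 25, so a_1 = 2.
  36 = 1*25 + 11, so a_2 = 1.
  25 = 2*11 + 3, so a_3 = 2.
  11 = 3*3 + 2, so a_4 = 3.
  3 = 1*2 + 1, so a_5 = 1.
  2 = 2*1 + 0, so a_6 = 2.
The remainder reaches 0 after 7 divisions, so the expansion has 7 partial quotients, read off in order.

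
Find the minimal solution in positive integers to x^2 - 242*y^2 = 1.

(x, y) = (19601, 1260)

First expand sqrt(242) as a continued fraction. With x_i = (sqrt(242) + m_i)/d_i and (m_0, d_0) = (0, 1): a_0 = floor(sqrt(242)) = 15, since 15^2 = 225 <= 242 < 256 = 16^2.
Iterate m_{i+1} = d_i*a_i - m_i, d_{i+1} = (242 - m_{i+1}^2)/d_i, a_{i+1} = floor((a_0 + m_{i+1})/d_{i+1}):
  m_1 = 1*15 - 0 = 15, d_1 = (242 - 15^2)/1 = 17/1 = 17, a_1 = floor((15 + 15)/17) = 1.
  m_2 = 17*1 - 15 = 2, d_2 = (242 - 2^2)/17 = 238/17 = 14, a_2 = floor((15 + 2)/14) = 1.
  m_3 = 14*1 - 2 = 12, d_3 = (242 - 12^2)/14 = 98/14 = 7, a_3 = floor((15 + 12)/7) = 3.
  m_4 = 7*3 - 12 = 9, d_4 = (242 - 9^2)/7 = 161/7 = 23, a_4 = floor((15 + 9)/23) = 1.
  m_5 = 23*1 - 9 = 14, d_5 = (242 - 14^2)/23 = 46/23 = 2, a_5 = floor((15 + 14)/2) = 14.
  m_6 = 2*14 - 14 = 14, d_6 = (242 - 14^2)/2 = 46/2 = 23, a_6 = floor((15 + 14)/23) = 1.
  m_7 = 23*1 - 14 = 9, d_7 = (242 - 9^2)/23 = 161/23 = 7, a_7 = floor((15 + 9)/7) = 3.
  m_8 = 7*3 - 9 = 12, d_8 = (242 - 12^2)/7 = 98/7 = 14, a_8 = floor((15 + 12)/14) = 1.
  m_9 = 14*1 - 12 = 2, d_9 = (242 - 2^2)/14 = 238/14 = 17, a_9 = floor((15 + 2)/17) = 1.
  m_10 = 17*1 - 2 = 15, d_10 = (242 - 15^2)/17 = 17/17 = 1, a_10 = floor((15 + 15)/1) = 30.
  m_11 = 1*30 - 15 = 15, d_11 = (242 - 15^2)/1 = 17/1 = 17: (m_11, d_11) = (m_1, d_1) = (15, 17), so from here the quotients repeat a_1, ..., a_10; the period length is 10.
So sqrt(242) = [15; (1, 1, 3, 1, 14, 1, 3, 1, 1, 30)] with period length k = 10.
k is even, so the fundamental solution of x^2 - 242y^2 = 1 is (p_{k-1}, q_{k-1}) = (p_9, q_9); compute convergents through index 9.
Convergents (p_i = a_i*p_{i-1} + p_{i-2}, q_i = a_i*q_{i-1} + q_{i-2} with p_{-2}=0, p_{-1}=1, q_{-2}=1, q_{-1}=0):
  i=0: a_0=15, p_0 = 15*1 + 0 = 15, q_0 = 15*0 + 1 = 1.
  i=1: a_1=1, p_1 = 1*15 + 1 = 16, q_1 = 1*1 + 0 = 1.
  i=2: a_2=1, p_2 = 1*16 + 15 = 31, q_2 = 1*1 + 1 = 2.
  i=3: a_3=3, p_3 = 3*31 + 16 = 109, q_3 = 3*2 + 1 = 7.
  i=4: a_4=1, p_4 = 1*109 + 31 = 140, q_4 = 1*7 + 2 = 9.
  i=5: a_5=14, p_5 = 14*140 + 109 = 2069, q_5 = 14*9 + 7 = 133.
  i=6: a_6=1, p_6 = 1*2069 + 140 = 2209, q_6 = 1*133 + 9 = 142.
  i=7: a_7=3, p_7 = 3*2209 + 2069 = 8696, q_7 = 3*142 + 133 = 559.
  i=8: a_8=1, p_8 = 1*8696 + 2209 = 10905, q_8 = 1*559 + 142 = 701.
  i=9: a_9=1, p_9 = 1*10905 + 8696 = 19601, q_9 = 1*701 + 559 = 1260.
Check: 19601^2 - 242*1260^2 = 384199201 - 384199200 = 1, so (x, y) = (19601, 1260) solves the equation, and by the theorem it is the least positive solution.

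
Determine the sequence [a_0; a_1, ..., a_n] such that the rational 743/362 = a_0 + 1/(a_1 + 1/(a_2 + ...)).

[2; 19, 19]

Run the Euclidean algorithm on 743 and 362; the successive quotients are the partial quotients a_0, a_1, ... (each step inverts the fractional part left over by the previous one):
  743 = 2*362 + 19, so a_0 = 2.
  362 = 19*19 + 1, so a_1 = 19.
  19 = 19*1 + 0, so a_2 = 19.
The remainder reaches 0 after 3 divisions, so the expansion has 3 partial quotients, read off in order.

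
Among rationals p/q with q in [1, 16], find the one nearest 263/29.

136/15

Expand x = 263/29 as a continued fraction with the Euclidean algorithm:
  263 = 9*29 + 2, so a_0 = 9.
  29 = 14*2 + 1, so a_1 = 14.
  2 = 2*1 + 0, so a_2 = 2.
so x = [9; 14, 2].
Convergents (p_i = a_i*p_{i-1} + p_{i-2}, q_i = a_i*q_{i-1} + q_{i-2} with p_{-2}=0, p_{-1}=1, q_{-2}=1, q_{-1}=0), until the denominator exceeds 16:
  i=0: a_0=9, p_0 = 9*1 + 0 = 9, q_0 = 9*0 + 1 = 1.
  i=1: a_1=14, p_1 = 14*9 + 1 = 127, q_1 = 14*1 + 0 = 14.
  i=2: a_2=2, p_2 = 2*127 + 9 = 263, q_2 = 2*14 + 1 = 29.
q_2 = 29 > 16, so the last convergent with denominator <= 16 is p_1/q_1 = 127/14.
The closest fraction with denominator <= 16 is either p_1/q_1 or the intermediate fraction (k*p_1 + p_0)/(k*q_1 + q_0) with the largest k >= 1 whose denominator stays <= 16; these approach x as k grows, and every other convergent or intermediate fraction in range is farther away.
Largest k: floor((16 - q_0)/q_1) = floor((16 - 1)/14) = 1.
That gives (1*127 + 9)/(1*14 + 1) = 136/15.
Compare the errors: |x - 127/14| = |263*14 - 127*29|/(29*14) = 1/406, and |x - 136/15| = |263*15 - 136*29|/(29*15) = 1/435.
Cross-multiplying, 1*406 = 406 < 435 = 1*435, so 1/435 is smaller: the intermediate fraction 136/15 is closer to x than 127/14.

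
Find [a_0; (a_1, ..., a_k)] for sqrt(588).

Write x_i = (sqrt(588) + m_i)/d_i with (m_0, d_0) = (0, 1). a_0 = floor(sqrt(588)) = 24, since 24^2 = 576 <= 588 < 625 = 25^2.
Iterate m_{i+1} = d_i*a_i - m_i, d_{i+1} = (588 - m_{i+1}^2)/d_i, a_{i+1} = floor((a_0 + m_{i+1})/d_{i+1}):
  m_1 = 1*24 - 0 = 24, d_1 = (588 - 24^2)/1 = 12/1 = 12, a_1 = floor((24 + 24)/12) = 4.
  m_2 = 12*4 - 24 = 24, d_2 = (588 - 24^2)/12 = 12/12 = 1, a_2 = floor((24 + 24)/1) = 48.
  m_3 = 1*48 - 24 = 24, d_3 = (588 - 24^2)/1 = 12/1 = 12: (m_3, d_3) = (m_1, d_1) = (24, 12), so from here the quotients repeat a_1, a_2; the period length is 2.
Hence the expansion of sqrt(588) is a_0 = 24 followed by the repeating block 4, 48 (period 2).

[24; (4, 48)]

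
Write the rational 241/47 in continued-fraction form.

Run the Euclidean algorithm on 241 and 47; the successive quotients are the partial quotients a_0, a_1, ... (each step inverts the fractional part left over by the previous one):
  241 = 5*47 + 6, so a_0 = 5.
  47 = 7*6 + 5, so a_1 = 7.
  6 = 1*5 + 1, so a_2 = 1.
  5 = 5*1 + 0, so a_3 = 5.
The remainder reaches 0 after 4 divisions, so the expansion has 4 partial quotients, read off in order.

[5; 7, 1, 5]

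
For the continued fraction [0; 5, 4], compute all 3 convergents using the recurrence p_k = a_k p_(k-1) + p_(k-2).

0/1, 1/5, 4/21

Using the convergent recurrence p_i = a_i*p_{i-1} + p_{i-2}, q_i = a_i*q_{i-1} + q_{i-2} with p_{-2}=0, p_{-1}=1, q_{-2}=1, q_{-1}=0:
  i=0: a_0=0, p_0 = 0*1 + 0 = 0, q_0 = 0*0 + 1 = 1.
  i=1: a_1=5, p_1 = 5*0 + 1 = 1, q_1 = 5*1 + 0 = 5.
  i=2: a_2=4, p_2 = 4*1 + 0 = 4, q_2 = 4*5 + 1 = 21.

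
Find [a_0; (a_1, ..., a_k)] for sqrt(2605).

Write x_i = (sqrt(2605) + m_i)/d_i with (m_0, d_0) = (0, 1). a_0 = floor(sqrt(2605)) = 51, since 51^2 = 2601 <= 2605 < 2704 = 52^2.
Iterate m_{i+1} = d_i*a_i - m_i, d_{i+1} = (2605 - m_{i+1}^2)/d_i, a_{i+1} = floor((a_0 + m_{i+1})/d_{i+1}):
  m_1 = 1*51 - 0 = 51, d_1 = (2605 - 51^2)/1 = 4/1 = 4, a_1 = floor((51 + 51)/4) = 25.
  m_2 = 4*25 - 51 = 49, d_2 = (2605 - 49^2)/4 = 204/4 = 51, a_2 = floor((51 + 49)/51) = 1.
  m_3 = 51*1 - 49 = 2, d_3 = (2605 - 2^2)/51 = 2601/51 = 51, a_3 = floor((51 + 2)/51) = 1.
  m_4 = 51*1 - 2 = 49, d_4 = (2605 - 49^2)/51 = 204/51 = 4, a_4 = floor((51 + 49)/4) = 25.
  m_5 = 4*25 - 49 = 51, d_5 = (2605 - 51^2)/4 = 4/4 = 1, a_5 = floor((51 + 51)/1) = 102.
  m_6 = 1*102 - 51 = 51, d_6 = (2605 - 51^2)/1 = 4/1 = 4: (m_6, d_6) = (m_1, d_1) = (51, 4), so from here the quotients repeat a_1, ..., a_5; the period length is 5.
Hence the expansion of sqrt(2605) is a_0 = 51 followed by the repeating block 25, 1, 1, 25, 102 (period 5).

[51; (25, 1, 1, 25, 102)]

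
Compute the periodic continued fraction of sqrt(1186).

Write x_i = (sqrt(1186) + m_i)/d_i with (m_0, d_0) = (0, 1). a_0 = floor(sqrt(1186)) = 34, since 34^2 = 1156 <= 1186 < 1225 = 35^2.
Iterate m_{i+1} = d_i*a_i - m_i, d_{i+1} = (1186 - m_{i+1}^2)/d_i, a_{i+1} = floor((a_0 + m_{i+1})/d_{i+1}):
  m_1 = 1*34 - 0 = 34, d_1 = (1186 - 34^2)/1 = 30/1 = 30, a_1 = floor((34 + 34)/30) = 2.
  m_2 = 30*2 - 34 = 26, d_2 = (1186 - 26^2)/30 = 510/30 = 17, a_2 = floor((34 + 26)/17) = 3.
  m_3 = 17*3 - 26 = 25, d_3 = (1186 - 25^2)/17 = 561/17 = 33, a_3 = floor((34 + 25)/33) = 1.
  m_4 = 33*1 - 25 = 8, d_4 = (1186 - 8^2)/33 = 1122/33 = 34, a_4 = floor((34 + 8)/34) = 1.
  m_5 = 34*1 - 8 = 26, d_5 = (1186 - 26^2)/34 = 510/34 = 15, a_5 = floor((34 + 26)/15) = 4.
  m_6 = 15*4 - 26 = 34, d_6 = (1186 - 34^2)/15 = 30/15 = 2, a_6 = floor((34 + 34)/2) = 34.
  m_7 = 2*34 - 34 = 34, d_7 = (1186 - 34^2)/2 = 30/2 = 15, a_7 = floor((34 + 34)/15) = 4.
  m_8 = 15*4 - 34 = 26, d_8 = (1186 - 26^2)/15 = 510/15 = 34, a_8 = floor((34 + 26)/34) = 1.
  m_9 = 34*1 - 26 = 8, d_9 = (1186 - 8^2)/34 = 1122/34 = 33, a_9 = floor((34 + 8)/33) = 1.
  m_10 = 33*1 - 8 = 25, d_10 = (1186 - 25^2)/33 = 561/33 = 17, a_10 = floor((34 + 25)/17) = 3.
  m_11 = 17*3 - 25 = 26, d_11 = (1186 - 26^2)/17 = 510/17 = 30, a_11 = floor((34 + 26)/30) = 2.
  m_12 = 30*2 - 26 = 34, d_12 = (1186 - 34^2)/30 = 30/30 = 1, a_12 = floor((34 + 34)/1) = 68.
  m_13 = 1*68 - 34 = 34, d_13 = (1186 - 34^2)/1 = 30/1 = 30: (m_13, d_13) = (m_1, d_1) = (34, 30), so from here the quotients repeat a_1, ..., a_12; the period length is 12.
Hence the expansion of sqrt(1186) is a_0 = 34 followed by the repeating block 2, 3, 1, 1, 4, 34, 4, 1, 1, 3, 2, 68 (period 12).

[34; (2, 3, 1, 1, 4, 34, 4, 1, 1, 3, 2, 68)]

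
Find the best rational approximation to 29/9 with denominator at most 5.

Expand x = 29/9 as a continued fraction with the Euclidean algorithm:
  29 = 3*9 + 2, so a_0 = 3.
  9 = 4*2 + 1, so a_1 = 4.
  2 = 2*1 + 0, so a_2 = 2.
so x = [3; 4, 2].
Convergents (p_i = a_i*p_{i-1} + p_{i-2}, q_i = a_i*q_{i-1} + q_{i-2} with p_{-2}=0, p_{-1}=1, q_{-2}=1, q_{-1}=0), until the denominator exceeds 5:
  i=0: a_0=3, p_0 = 3*1 + 0 = 3, q_0 = 3*0 + 1 = 1.
  i=1: a_1=4, p_1 = 4*3 + 1 = 13, q_1 = 4*1 + 0 = 4.
  i=2: a_2=2, p_2 = 2*13 + 3 = 29, q_2 = 2*4 + 1 = 9.
q_2 = 9 > 5, so the last convergent with denominator <= 5 is p_1/q_1 = 13/4.
The closest fraction with denominator <= 5 is either p_1/q_1 or the intermediate fraction (k*p_1 + p_0)/(k*q_1 + q_0) with the largest k >= 1 whose denominator stays <= 5; these approach x as k grows, and every other convergent or intermediate fraction in range is farther away.
Largest k: floor((5 - q_0)/q_1) = floor((5 - 1)/4) = 1.
That gives (1*13 + 3)/(1*4 + 1) = 16/5.
Compare the errors: |x - 13/4| = |29*4 - 13*9|/(9*4) = 1/36, and |x - 16/5| = |29*5 - 16*9|/(9*5) = 1/45.
Cross-multiplying, 1*36 = 36 < 45 = 1*45, so 1/45 is smaller: the intermediate fraction 16/5 is closer to x than 13/4.

16/5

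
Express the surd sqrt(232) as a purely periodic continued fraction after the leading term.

[15; (4, 3, 7, 3, 4, 30)]

Write x_i = (sqrt(232) + m_i)/d_i with (m_0, d_0) = (0, 1). a_0 = floor(sqrt(232)) = 15, since 15^2 = 225 <= 232 < 256 = 16^2.
Iterate m_{i+1} = d_i*a_i - m_i, d_{i+1} = (232 - m_{i+1}^2)/d_i, a_{i+1} = floor((a_0 + m_{i+1})/d_{i+1}):
  m_1 = 1*15 - 0 = 15, d_1 = (232 - 15^2)/1 = 7/1 = 7, a_1 = floor((15 + 15)/7) = 4.
  m_2 = 7*4 - 15 = 13, d_2 = (232 - 13^2)/7 = 63/7 = 9, a_2 = floor((15 + 13)/9) = 3.
  m_3 = 9*3 - 13 = 14, d_3 = (232 - 14^2)/9 = 36/9 = 4, a_3 = floor((15 + 14)/4) = 7.
  m_4 = 4*7 - 14 = 14, d_4 = (232 - 14^2)/4 = 36/4 = 9, a_4 = floor((15 + 14)/9) = 3.
  m_5 = 9*3 - 14 = 13, d_5 = (232 - 13^2)/9 = 63/9 = 7, a_5 = floor((15 + 13)/7) = 4.
  m_6 = 7*4 - 13 = 15, d_6 = (232 - 15^2)/7 = 7/7 = 1, a_6 = floor((15 + 15)/1) = 30.
  m_7 = 1*30 - 15 = 15, d_7 = (232 - 15^2)/1 = 7/1 = 7: (m_7, d_7) = (m_1, d_1) = (15, 7), so from here the quotients repeat a_1, ..., a_6; the period length is 6.
Hence the expansion of sqrt(232) is a_0 = 15 followed by the repeating block 4, 3, 7, 3, 4, 30 (period 6).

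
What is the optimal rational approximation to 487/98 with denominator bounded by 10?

Expand x = 487/98 as a continued fraction with the Euclidean algorithm:
  487 = 4*98 + 95, so a_0 = 4.
  98 = 1*95 + 3, so a_1 = 1.
  95 = 31*3 + 2, so a_2 = 31.
  3 = 1*2 + 1, so a_3 = 1.
  2 = 2*1 + 0, so a_4 = 2.
so x = [4; 1, 31, 1, 2].
Convergents (p_i = a_i*p_{i-1} + p_{i-2}, q_i = a_i*q_{i-1} + q_{i-2} with p_{-2}=0, p_{-1}=1, q_{-2}=1, q_{-1}=0), until the denominator exceeds 10:
  i=0: a_0=4, p_0 = 4*1 + 0 = 4, q_0 = 4*0 + 1 = 1.
  i=1: a_1=1, p_1 = 1*4 + 1 = 5, q_1 = 1*1 + 0 = 1.
  i=2: a_2=31, p_2 = 31*5 + 4 = 159, q_2 = 31*1 + 1 = 32.
q_2 = 32 > 10, so the last convergent with denominator <= 10 is p_1/q_1 = 5/1.
The closest fraction with denominator <= 10 is either p_1/q_1 or the intermediate fraction (k*p_1 + p_0)/(k*q_1 + q_0) with the largest k >= 1 whose denominator stays <= 10; these approach x as k grows, and every other convergent or intermediate fraction in range is farther away.
Largest k: floor((10 - q_0)/q_1) = floor((10 - 1)/1) = 9.
That gives (9*5 + 4)/(9*1 + 1) = 49/10.
Compare the errors: |x - 5/1| = |487*1 - 5*98|/(98*1) = 3/98, and |x - 49/10| = |487*10 - 49*98|/(98*10) = 68/980.
Cross-multiplying, 3*980 = 2940 < 6664 = 68*98, so 3/98 is smaller: the convergent 5/1 is closer to x than 49/10.

5/1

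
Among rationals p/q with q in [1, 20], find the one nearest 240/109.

11/5

Expand x = 240/109 as a continued fraction with the Euclidean algorithm:
  240 = 2*109 + 22, so a_0 = 2.
  109 = 4*22 + 21, so a_1 = 4.
  22 = 1*21 + 1, so a_2 = 1.
  21 = 21*1 + 0, so a_3 = 21.
so x = [2; 4, 1, 21].
Convergents (p_i = a_i*p_{i-1} + p_{i-2}, q_i = a_i*q_{i-1} + q_{i-2} with p_{-2}=0, p_{-1}=1, q_{-2}=1, q_{-1}=0), until the denominator exceeds 20:
  i=0: a_0=2, p_0 = 2*1 + 0 = 2, q_0 = 2*0 + 1 = 1.
  i=1: a_1=4, p_1 = 4*2 + 1 = 9, q_1 = 4*1 + 0 = 4.
  i=2: a_2=1, p_2 = 1*9 + 2 = 11, q_2 = 1*4 + 1 = 5.
  i=3: a_3=21, p_3 = 21*11 + 9 = 240, q_3 = 21*5 + 4 = 109.
q_3 = 109 > 20, so the last convergent with denominator <= 20 is p_2/q_2 = 11/5.
The closest fraction with denominator <= 20 is either p_2/q_2 or the intermediate fraction (k*p_2 + p_1)/(k*q_2 + q_1) with the largest k >= 1 whose denominator stays <= 20; these approach x as k grows, and every other convergent or intermediate fraction in range is farther away.
Largest k: floor((20 - q_1)/q_2) = floor((20 - 4)/5) = 3.
That gives (3*11 + 9)/(3*5 + 4) = 42/19.
Compare the errors: |x - 11/5| = |240*5 - 11*109|/(109*5) = 1/545, and |x - 42/19| = |240*19 - 42*109|/(109*19) = 18/2071.
Cross-multiplying, 1*2071 = 2071 < 9810 = 18*545, so 1/545 is smaller: the convergent 11/5 is closer to x than 42/19.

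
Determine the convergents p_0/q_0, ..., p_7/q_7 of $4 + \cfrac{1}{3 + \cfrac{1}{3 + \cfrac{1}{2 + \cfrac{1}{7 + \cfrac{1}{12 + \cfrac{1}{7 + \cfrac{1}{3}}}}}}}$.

4/1, 13/3, 43/10, 99/23, 736/171, 8931/2075, 63253/14696, 198690/46163

Using the convergent recurrence p_i = a_i*p_{i-1} + p_{i-2}, q_i = a_i*q_{i-1} + q_{i-2} with p_{-2}=0, p_{-1}=1, q_{-2}=1, q_{-1}=0:
  i=0: a_0=4, p_0 = 4*1 + 0 = 4, q_0 = 4*0 + 1 = 1.
  i=1: a_1=3, p_1 = 3*4 + 1 = 13, q_1 = 3*1 + 0 = 3.
  i=2: a_2=3, p_2 = 3*13 + 4 = 43, q_2 = 3*3 + 1 = 10.
  i=3: a_3=2, p_3 = 2*43 + 13 = 99, q_3 = 2*10 + 3 = 23.
  i=4: a_4=7, p_4 = 7*99 + 43 = 736, q_4 = 7*23 + 10 = 171.
  i=5: a_5=12, p_5 = 12*736 + 99 = 8931, q_5 = 12*171 + 23 = 2075.
  i=6: a_6=7, p_6 = 7*8931 + 736 = 63253, q_6 = 7*2075 + 171 = 14696.
  i=7: a_7=3, p_7 = 3*63253 + 8931 = 198690, q_7 = 3*14696 + 2075 = 46163.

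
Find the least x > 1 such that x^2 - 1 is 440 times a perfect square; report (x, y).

(x, y) = (21, 1)

First expand sqrt(440) as a continued fraction. With x_i = (sqrt(440) + m_i)/d_i and (m_0, d_0) = (0, 1): a_0 = floor(sqrt(440)) = 20, since 20^2 = 400 <= 440 < 441 = 21^2.
Iterate m_{i+1} = d_i*a_i - m_i, d_{i+1} = (440 - m_{i+1}^2)/d_i, a_{i+1} = floor((a_0 + m_{i+1})/d_{i+1}):
  m_1 = 1*20 - 0 = 20, d_1 = (440 - 20^2)/1 = 40/1 = 40, a_1 = floor((20 + 20)/40) = 1.
  m_2 = 40*1 - 20 = 20, d_2 = (440 - 20^2)/40 = 40/40 = 1, a_2 = floor((20 + 20)/1) = 40.
  m_3 = 1*40 - 20 = 20, d_3 = (440 - 20^2)/1 = 40/1 = 40: (m_3, d_3) = (m_1, d_1) = (20, 40), so from here the quotients repeat a_1, a_2; the period length is 2.
So sqrt(440) = [20; (1, 40)] with period length k = 2.
k is even, so the fundamental solution of x^2 - 440y^2 = 1 is (p_{k-1}, q_{k-1}) = (p_1, q_1); compute convergents through index 1.
Convergents (p_i = a_i*p_{i-1} + p_{i-2}, q_i = a_i*q_{i-1} + q_{i-2} with p_{-2}=0, p_{-1}=1, q_{-2}=1, q_{-1}=0):
  i=0: a_0=20, p_0 = 20*1 + 0 = 20, q_0 = 20*0 + 1 = 1.
  i=1: a_1=1, p_1 = 1*20 + 1 = 21, q_1 = 1*1 + 0 = 1.
Check: 21^2 - 440*1^2 = 441 - 440 = 1, so (x, y) = (21, 1) solves the equation, and by the theorem it is the least positive solution.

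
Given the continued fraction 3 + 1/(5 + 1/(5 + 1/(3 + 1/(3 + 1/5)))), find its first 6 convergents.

Using the convergent recurrence p_i = a_i*p_{i-1} + p_{i-2}, q_i = a_i*q_{i-1} + q_{i-2} with p_{-2}=0, p_{-1}=1, q_{-2}=1, q_{-1}=0:
  i=0: a_0=3, p_0 = 3*1 + 0 = 3, q_0 = 3*0 + 1 = 1.
  i=1: a_1=5, p_1 = 5*3 + 1 = 16, q_1 = 5*1 + 0 = 5.
  i=2: a_2=5, p_2 = 5*16 + 3 = 83, q_2 = 5*5 + 1 = 26.
  i=3: a_3=3, p_3 = 3*83 + 16 = 265, q_3 = 3*26 + 5 = 83.
  i=4: a_4=3, p_4 = 3*265 + 83 = 878, q_4 = 3*83 + 26 = 275.
  i=5: a_5=5, p_5 = 5*878 + 265 = 4655, q_5 = 5*275 + 83 = 1458.

3/1, 16/5, 83/26, 265/83, 878/275, 4655/1458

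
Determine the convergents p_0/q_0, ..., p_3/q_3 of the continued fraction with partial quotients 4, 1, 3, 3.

Using the convergent recurrence p_i = a_i*p_{i-1} + p_{i-2}, q_i = a_i*q_{i-1} + q_{i-2} with p_{-2}=0, p_{-1}=1, q_{-2}=1, q_{-1}=0:
  i=0: a_0=4, p_0 = 4*1 + 0 = 4, q_0 = 4*0 + 1 = 1.
  i=1: a_1=1, p_1 = 1*4 + 1 = 5, q_1 = 1*1 + 0 = 1.
  i=2: a_2=3, p_2 = 3*5 + 4 = 19, q_2 = 3*1 + 1 = 4.
  i=3: a_3=3, p_3 = 3*19 + 5 = 62, q_3 = 3*4 + 1 = 13.

4/1, 5/1, 19/4, 62/13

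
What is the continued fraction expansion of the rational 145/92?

Run the Euclidean algorithm on 145 and 92; the successive quotients are the partial quotients a_0, a_1, ... (each step inverts the fractional part left over by the previous one):
  145 = 1*92 + 53, so a_0 = 1.
  92 = 1*53 + 39, so a_1 = 1.
  53 = 1*39 + 14, so a_2 = 1.
  39 = 2*14 + 11, so a_3 = 2.
  14 = 1*11 + 3, so a_4 = 1.
  11 = 3*3 + 2, so a_5 = 3.
  3 = 1*2 + 1, so a_6 = 1.
  2 = 2*1 + 0, so a_7 = 2.
The remainder reaches 0 after 8 divisions, so the expansion has 8 partial quotients, read off in order.

[1; 1, 1, 2, 1, 3, 1, 2]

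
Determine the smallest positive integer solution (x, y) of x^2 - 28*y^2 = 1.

First expand sqrt(28) as a continued fraction. With x_i = (sqrt(28) + m_i)/d_i and (m_0, d_0) = (0, 1): a_0 = floor(sqrt(28)) = 5, since 5^2 = 25 <= 28 < 36 = 6^2.
Iterate m_{i+1} = d_i*a_i - m_i, d_{i+1} = (28 - m_{i+1}^2)/d_i, a_{i+1} = floor((a_0 + m_{i+1})/d_{i+1}):
  m_1 = 1*5 - 0 = 5, d_1 = (28 - 5^2)/1 = 3/1 = 3, a_1 = floor((5 + 5)/3) = 3.
  m_2 = 3*3 - 5 = 4, d_2 = (28 - 4^2)/3 = 12/3 = 4, a_2 = floor((5 + 4)/4) = 2.
  m_3 = 4*2 - 4 = 4, d_3 = (28 - 4^2)/4 = 12/4 = 3, a_3 = floor((5 + 4)/3) = 3.
  m_4 = 3*3 - 4 = 5, d_4 = (28 - 5^2)/3 = 3/3 = 1, a_4 = floor((5 + 5)/1) = 10.
  m_5 = 1*10 - 5 = 5, d_5 = (28 - 5^2)/1 = 3/1 = 3: (m_5, d_5) = (m_1, d_1) = (5, 3), so from here the quotients repeat a_1, ..., a_4; the period length is 4.
So sqrt(28) = [5; (3, 2, 3, 10)] with period length k = 4.
k is even, so the fundamental solution of x^2 - 28y^2 = 1 is (p_{k-1}, q_{k-1}) = (p_3, q_3); compute convergents through index 3.
Convergents (p_i = a_i*p_{i-1} + p_{i-2}, q_i = a_i*q_{i-1} + q_{i-2} with p_{-2}=0, p_{-1}=1, q_{-2}=1, q_{-1}=0):
  i=0: a_0=5, p_0 = 5*1 + 0 = 5, q_0 = 5*0 + 1 = 1.
  i=1: a_1=3, p_1 = 3*5 + 1 = 16, q_1 = 3*1 + 0 = 3.
  i=2: a_2=2, p_2 = 2*16 + 5 = 37, q_2 = 2*3 + 1 = 7.
  i=3: a_3=3, p_3 = 3*37 + 16 = 127, q_3 = 3*7 + 3 = 24.
Check: 127^2 - 28*24^2 = 16129 - 16128 = 1, so (x, y) = (127, 24) solves the equation, and by the theorem it is the least positive solution.

(x, y) = (127, 24)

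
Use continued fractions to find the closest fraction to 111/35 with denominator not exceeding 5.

16/5

Expand x = 111/35 as a continued fraction with the Euclidean algorithm:
  111 = 3*35 + 6, so a_0 = 3.
  35 = 5*6 + 5, so a_1 = 5.
  6 = 1*5 + 1, so a_2 = 1.
  5 = 5*1 + 0, so a_3 = 5.
so x = [3; 5, 1, 5].
Convergents (p_i = a_i*p_{i-1} + p_{i-2}, q_i = a_i*q_{i-1} + q_{i-2} with p_{-2}=0, p_{-1}=1, q_{-2}=1, q_{-1}=0), until the denominator exceeds 5:
  i=0: a_0=3, p_0 = 3*1 + 0 = 3, q_0 = 3*0 + 1 = 1.
  i=1: a_1=5, p_1 = 5*3 + 1 = 16, q_1 = 5*1 + 0 = 5.
  i=2: a_2=1, p_2 = 1*16 + 3 = 19, q_2 = 1*5 + 1 = 6.
q_2 = 6 > 5, so the last convergent with denominator <= 5 is p_1/q_1 = 16/5.
The closest fraction with denominator <= 5 is either p_1/q_1 or the intermediate fraction (k*p_1 + p_0)/(k*q_1 + q_0) with the largest k >= 1 whose denominator stays <= 5; these approach x as k grows, and every other convergent or intermediate fraction in range is farther away.
Largest k: floor((5 - q_0)/q_1) = floor((5 - 1)/5) = 0.
Since k = 0, no intermediate fraction beyond p_1/q_1 has denominator <= 5, so the convergent 16/5 is the closest (its error is |111*5 - 16*35|/(35*5) = 5/175).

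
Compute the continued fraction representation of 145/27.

[5; 2, 1, 2, 3]

Run the Euclidean algorithm on 145 and 27; the successive quotients are the partial quotients a_0, a_1, ... (each step inverts the fractional part left over by the previous one):
  145 = 5*27 + 10, so a_0 = 5.
  27 = 2*10 + 7, so a_1 = 2.
  10 = 1*7 + 3, so a_2 = 1.
  7 = 2*3 + 1, so a_3 = 2.
  3 = 3*1 + 0, so a_4 = 3.
The remainder reaches 0 after 5 divisions, so the expansion has 5 partial quotients, read off in order.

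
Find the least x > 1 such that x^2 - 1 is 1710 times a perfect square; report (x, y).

(x, y) = (52021, 1258)

First expand sqrt(1710) as a continued fraction. With x_i = (sqrt(1710) + m_i)/d_i and (m_0, d_0) = (0, 1): a_0 = floor(sqrt(1710)) = 41, since 41^2 = 1681 <= 1710 < 1764 = 42^2.
Iterate m_{i+1} = d_i*a_i - m_i, d_{i+1} = (1710 - m_{i+1}^2)/d_i, a_{i+1} = floor((a_0 + m_{i+1})/d_{i+1}):
  m_1 = 1*41 - 0 = 41, d_1 = (1710 - 41^2)/1 = 29/1 = 29, a_1 = floor((41 + 41)/29) = 2.
  m_2 = 29*2 - 41 = 17, d_2 = (1710 - 17^2)/29 = 1421/29 = 49, a_2 = floor((41 + 17)/49) = 1.
  m_3 = 49*1 - 17 = 32, d_3 = (1710 - 32^2)/49 = 686/49 = 14, a_3 = floor((41 + 32)/14) = 5.
  m_4 = 14*5 - 32 = 38, d_4 = (1710 - 38^2)/14 = 266/14 = 19, a_4 = floor((41 + 38)/19) = 4.
  m_5 = 19*4 - 38 = 38, d_5 = (1710 - 38^2)/19 = 266/19 = 14, a_5 = floor((41 + 38)/14) = 5.
  m_6 = 14*5 - 38 = 32, d_6 = (1710 - 32^2)/14 = 686/14 = 49, a_6 = floor((41 + 32)/49) = 1.
  m_7 = 49*1 - 32 = 17, d_7 = (1710 - 17^2)/49 = 1421/49 = 29, a_7 = floor((41 + 17)/29) = 2.
  m_8 = 29*2 - 17 = 41, d_8 = (1710 - 41^2)/29 = 29/29 = 1, a_8 = floor((41 + 41)/1) = 82.
  m_9 = 1*82 - 41 = 41, d_9 = (1710 - 41^2)/1 = 29/1 = 29: (m_9, d_9) = (m_1, d_1) = (41, 29), so from here the quotients repeat a_1, ..., a_8; the period length is 8.
So sqrt(1710) = [41; (2, 1, 5, 4, 5, 1, 2, 82)] with period length k = 8.
k is even, so the fundamental solution of x^2 - 1710y^2 = 1 is (p_{k-1}, q_{k-1}) = (p_7, q_7); compute convergents through index 7.
Convergents (p_i = a_i*p_{i-1} + p_{i-2}, q_i = a_i*q_{i-1} + q_{i-2} with p_{-2}=0, p_{-1}=1, q_{-2}=1, q_{-1}=0):
  i=0: a_0=41, p_0 = 41*1 + 0 = 41, q_0 = 41*0 + 1 = 1.
  i=1: a_1=2, p_1 = 2*41 + 1 = 83, q_1 = 2*1 + 0 = 2.
  i=2: a_2=1, p_2 = 1*83 + 41 = 124, q_2 = 1*2 + 1 = 3.
  i=3: a_3=5, p_3 = 5*124 + 83 = 703, q_3 = 5*3 + 2 = 17.
  i=4: a_4=4, p_4 = 4*703 + 124 = 2936, q_4 = 4*17 + 3 = 71.
  i=5: a_5=5, p_5 = 5*2936 + 703 = 15383, q_5 = 5*71 + 17 = 372.
  i=6: a_6=1, p_6 = 1*15383 + 2936 = 18319, q_6 = 1*372 + 71 = 443.
  i=7: a_7=2, p_7 = 2*18319 + 15383 = 52021, q_7 = 2*443 + 372 = 1258.
Check: 52021^2 - 1710*1258^2 = 2706184441 - 2706184440 = 1, so (x, y) = (52021, 1258) solves the equation, and by the theorem it is the least positive solution.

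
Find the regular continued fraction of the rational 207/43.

[4; 1, 4, 2, 1, 2]

Run the Euclidean algorithm on 207 and 43; the successive quotients are the partial quotients a_0, a_1, ... (each step inverts the fractional part left over by the previous one):
  207 = 4*43 + 35, so a_0 = 4.
  43 = 1*35 + 8, so a_1 = 1.
  35 = 4*8 + 3, so a_2 = 4.
  8 = 2*3 + 2, so a_3 = 2.
  3 = 1*2 + 1, so a_4 = 1.
  2 = 2*1 + 0, so a_5 = 2.
The remainder reaches 0 after 6 divisions, so the expansion has 6 partial quotients, read off in order.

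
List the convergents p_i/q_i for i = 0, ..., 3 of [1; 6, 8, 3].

1/1, 7/6, 57/49, 178/153

Using the convergent recurrence p_i = a_i*p_{i-1} + p_{i-2}, q_i = a_i*q_{i-1} + q_{i-2} with p_{-2}=0, p_{-1}=1, q_{-2}=1, q_{-1}=0:
  i=0: a_0=1, p_0 = 1*1 + 0 = 1, q_0 = 1*0 + 1 = 1.
  i=1: a_1=6, p_1 = 6*1 + 1 = 7, q_1 = 6*1 + 0 = 6.
  i=2: a_2=8, p_2 = 8*7 + 1 = 57, q_2 = 8*6 + 1 = 49.
  i=3: a_3=3, p_3 = 3*57 + 7 = 178, q_3 = 3*49 + 6 = 153.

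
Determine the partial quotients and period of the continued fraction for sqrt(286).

Write x_i = (sqrt(286) + m_i)/d_i with (m_0, d_0) = (0, 1). a_0 = floor(sqrt(286)) = 16, since 16^2 = 256 <= 286 < 289 = 17^2.
Iterate m_{i+1} = d_i*a_i - m_i, d_{i+1} = (286 - m_{i+1}^2)/d_i, a_{i+1} = floor((a_0 + m_{i+1})/d_{i+1}):
  m_1 = 1*16 - 0 = 16, d_1 = (286 - 16^2)/1 = 30/1 = 30, a_1 = floor((16 + 16)/30) = 1.
  m_2 = 30*1 - 16 = 14, d_2 = (286 - 14^2)/30 = 90/30 = 3, a_2 = floor((16 + 14)/3) = 10.
  m_3 = 3*10 - 14 = 16, d_3 = (286 - 16^2)/3 = 30/3 = 10, a_3 = floor((16 + 16)/10) = 3.
  m_4 = 10*3 - 16 = 14, d_4 = (286 - 14^2)/10 = 90/10 = 9, a_4 = floor((16 + 14)/9) = 3.
  m_5 = 9*3 - 14 = 13, d_5 = (286 - 13^2)/9 = 117/9 = 13, a_5 = floor((16 + 13)/13) = 2.
  m_6 = 13*2 - 13 = 13, d_6 = (286 - 13^2)/13 = 117/13 = 9, a_6 = floor((16 + 13)/9) = 3.
  m_7 = 9*3 - 13 = 14, d_7 = (286 - 14^2)/9 = 90/9 = 10, a_7 = floor((16 + 14)/10) = 3.
  m_8 = 10*3 - 14 = 16, d_8 = (286 - 16^2)/10 = 30/10 = 3, a_8 = floor((16 + 16)/3) = 10.
  m_9 = 3*10 - 16 = 14, d_9 = (286 - 14^2)/3 = 90/3 = 30, a_9 = floor((16 + 14)/30) = 1.
  m_10 = 30*1 - 14 = 16, d_10 = (286 - 16^2)/30 = 30/30 = 1, a_10 = floor((16 + 16)/1) = 32.
  m_11 = 1*32 - 16 = 16, d_11 = (286 - 16^2)/1 = 30/1 = 30: (m_11, d_11) = (m_1, d_1) = (16, 30), so from here the quotients repeat a_1, ..., a_10; the period length is 10.
Hence the expansion of sqrt(286) is a_0 = 16 followed by the repeating block 1, 10, 3, 3, 2, 3, 3, 10, 1, 32 (period 10).

[16; (1, 10, 3, 3, 2, 3, 3, 10, 1, 32)]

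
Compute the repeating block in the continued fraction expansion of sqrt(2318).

Write x_i = (sqrt(2318) + m_i)/d_i with (m_0, d_0) = (0, 1). a_0 = floor(sqrt(2318)) = 48, since 48^2 = 2304 <= 2318 < 2401 = 49^2.
Iterate m_{i+1} = d_i*a_i - m_i, d_{i+1} = (2318 - m_{i+1}^2)/d_i, a_{i+1} = floor((a_0 + m_{i+1})/d_{i+1}):
  m_1 = 1*48 - 0 = 48, d_1 = (2318 - 48^2)/1 = 14/1 = 14, a_1 = floor((48 + 48)/14) = 6.
  m_2 = 14*6 - 48 = 36, d_2 = (2318 - 36^2)/14 = 1022/14 = 73, a_2 = floor((48 + 36)/73) = 1.
  m_3 = 73*1 - 36 = 37, d_3 = (2318 - 37^2)/73 = 949/73 = 13, a_3 = floor((48 + 37)/13) = 6.
  m_4 = 13*6 - 37 = 41, d_4 = (2318 - 41^2)/13 = 637/13 = 49, a_4 = floor((48 + 41)/49) = 1.
  m_5 = 49*1 - 41 = 8, d_5 = (2318 - 8^2)/49 = 2254/49 = 46, a_5 = floor((48 + 8)/46) = 1.
  m_6 = 46*1 - 8 = 38, d_6 = (2318 - 38^2)/46 = 874/46 = 19, a_6 = floor((48 + 38)/19) = 4.
  m_7 = 19*4 - 38 = 38, d_7 = (2318 - 38^2)/19 = 874/19 = 46, a_7 = floor((48 + 38)/46) = 1.
  m_8 = 46*1 - 38 = 8, d_8 = (2318 - 8^2)/46 = 2254/46 = 49, a_8 = floor((48 + 8)/49) = 1.
  m_9 = 49*1 - 8 = 41, d_9 = (2318 - 41^2)/49 = 637/49 = 13, a_9 = floor((48 + 41)/13) = 6.
  m_10 = 13*6 - 41 = 37, d_10 = (2318 - 37^2)/13 = 949/13 = 73, a_10 = floor((48 + 37)/73) = 1.
  m_11 = 73*1 - 37 = 36, d_11 = (2318 - 36^2)/73 = 1022/73 = 14, a_11 = floor((48 + 36)/14) = 6.
  m_12 = 14*6 - 36 = 48, d_12 = (2318 - 48^2)/14 = 14/14 = 1, a_12 = floor((48 + 48)/1) = 96.
  m_13 = 1*96 - 48 = 48, d_13 = (2318 - 48^2)/1 = 14/1 = 14: (m_13, d_13) = (m_1, d_1) = (48, 14), so from here the quotients repeat a_1, ..., a_12; the period length is 12.
Hence the expansion of sqrt(2318) is a_0 = 48 followed by the repeating block 6, 1, 6, 1, 1, 4, 1, 1, 6, 1, 6, 96 (period 12).

[48; (6, 1, 6, 1, 1, 4, 1, 1, 6, 1, 6, 96)]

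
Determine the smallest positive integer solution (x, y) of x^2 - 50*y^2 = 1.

(x, y) = (99, 14)

First expand sqrt(50) as a continued fraction. With x_i = (sqrt(50) + m_i)/d_i and (m_0, d_0) = (0, 1): a_0 = floor(sqrt(50)) = 7, since 7^2 = 49 <= 50 < 64 = 8^2.
Iterate m_{i+1} = d_i*a_i - m_i, d_{i+1} = (50 - m_{i+1}^2)/d_i, a_{i+1} = floor((a_0 + m_{i+1})/d_{i+1}):
  m_1 = 1*7 - 0 = 7, d_1 = (50 - 7^2)/1 = 1/1 = 1, a_1 = floor((7 + 7)/1) = 14.
  m_2 = 1*14 - 7 = 7, d_2 = (50 - 7^2)/1 = 1/1 = 1: (m_2, d_2) = (m_1, d_1) = (7, 1), so from here the quotient a_1 repeats; the period length is 1.
So sqrt(50) = [7; (14)] with period length k = 1.
k is odd, so (p_{k-1}, q_{k-1}) only solves x^2 - 50y^2 = -1 and the fundamental solution of x^2 - 50y^2 = 1 is (p_{2k-1}, q_{2k-1}) = (p_1, q_1); compute convergents through index 1, running through the period twice.
Convergents (p_i = a_i*p_{i-1} + p_{i-2}, q_i = a_i*q_{i-1} + q_{i-2} with p_{-2}=0, p_{-1}=1, q_{-2}=1, q_{-1}=0):
  i=0: a_0=7, p_0 = 7*1 + 0 = 7, q_0 = 7*0 + 1 = 1.
  i=1: a_1=14, p_1 = 14*7 + 1 = 99, q_1 = 14*1 + 0 = 14.
Indeed p_0^2 - 50*q_0^2 = 49 - 50 = -1, not +1.
Check: 99^2 - 50*14^2 = 9801 - 9800 = 1, so (x, y) = (99, 14) solves the equation, and by the theorem it is the least positive solution.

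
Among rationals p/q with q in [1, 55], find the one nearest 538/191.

138/49

Expand x = 538/191 as a continued fraction with the Euclidean algorithm:
  538 = 2*191 + 156, so a_0 = 2.
  191 = 1*156 + 35, so a_1 = 1.
  156 = 4*35 + 16, so a_2 = 4.
  35 = 2*16 + 3, so a_3 = 2.
  16 = 5*3 + 1, so a_4 = 5.
  3 = 3*1 + 0, so a_5 = 3.
so x = [2; 1, 4, 2, 5, 3].
Convergents (p_i = a_i*p_{i-1} + p_{i-2}, q_i = a_i*q_{i-1} + q_{i-2} with p_{-2}=0, p_{-1}=1, q_{-2}=1, q_{-1}=0), until the denominator exceeds 55:
  i=0: a_0=2, p_0 = 2*1 + 0 = 2, q_0 = 2*0 + 1 = 1.
  i=1: a_1=1, p_1 = 1*2 + 1 = 3, q_1 = 1*1 + 0 = 1.
  i=2: a_2=4, p_2 = 4*3 + 2 = 14, q_2 = 4*1 + 1 = 5.
  i=3: a_3=2, p_3 = 2*14 + 3 = 31, q_3 = 2*5 + 1 = 11.
  i=4: a_4=5, p_4 = 5*31 + 14 = 169, q_4 = 5*11 + 5 = 60.
q_4 = 60 > 55, so the last convergent with denominator <= 55 is p_3/q_3 = 31/11.
The closest fraction with denominator <= 55 is either p_3/q_3 or the intermediate fraction (k*p_3 + p_2)/(k*q_3 + q_2) with the largest k >= 1 whose denominator stays <= 55; these approach x as k grows, and every other convergent or intermediate fraction in range is farther away.
Largest k: floor((55 - q_2)/q_3) = floor((55 - 5)/11) = 4.
That gives (4*31 + 14)/(4*11 + 5) = 138/49.
Compare the errors: |x - 31/11| = |538*11 - 31*191|/(191*11) = 3/2101, and |x - 138/49| = |538*49 - 138*191|/(191*49) = 4/9359.
Cross-multiplying, 4*2101 = 8404 < 28077 = 3*9359, so 4/9359 is smaller: the intermediate fraction 138/49 is closer to x than 31/11.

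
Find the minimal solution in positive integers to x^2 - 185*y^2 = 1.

(x, y) = (9249, 680)

First expand sqrt(185) as a continued fraction. With x_i = (sqrt(185) + m_i)/d_i and (m_0, d_0) = (0, 1): a_0 = floor(sqrt(185)) = 13, since 13^2 = 169 <= 185 < 196 = 14^2.
Iterate m_{i+1} = d_i*a_i - m_i, d_{i+1} = (185 - m_{i+1}^2)/d_i, a_{i+1} = floor((a_0 + m_{i+1})/d_{i+1}):
  m_1 = 1*13 - 0 = 13, d_1 = (185 - 13^2)/1 = 16/1 = 16, a_1 = floor((13 + 13)/16) = 1.
  m_2 = 16*1 - 13 = 3, d_2 = (185 - 3^2)/16 = 176/16 = 11, a_2 = floor((13 + 3)/11) = 1.
  m_3 = 11*1 - 3 = 8, d_3 = (185 - 8^2)/11 = 121/11 = 11, a_3 = floor((13 + 8)/11) = 1.
  m_4 = 11*1 - 8 = 3, d_4 = (185 - 3^2)/11 = 176/11 = 16, a_4 = floor((13 + 3)/16) = 1.
  m_5 = 16*1 - 3 = 13, d_5 = (185 - 13^2)/16 = 16/16 = 1, a_5 = floor((13 + 13)/1) = 26.
  m_6 = 1*26 - 13 = 13, d_6 = (185 - 13^2)/1 = 16/1 = 16: (m_6, d_6) = (m_1, d_1) = (13, 16), so from here the quotients repeat a_1, ..., a_5; the period length is 5.
So sqrt(185) = [13; (1, 1, 1, 1, 26)] with period length k = 5.
k is odd, so (p_{k-1}, q_{k-1}) only solves x^2 - 185y^2 = -1 and the fundamental solution of x^2 - 185y^2 = 1 is (p_{2k-1}, q_{2k-1}) = (p_9, q_9); compute convergents through index 9, running through the period twice.
Convergents (p_i = a_i*p_{i-1} + p_{i-2}, q_i = a_i*q_{i-1} + q_{i-2} with p_{-2}=0, p_{-1}=1, q_{-2}=1, q_{-1}=0):
  i=0: a_0=13, p_0 = 13*1 + 0 = 13, q_0 = 13*0 + 1 = 1.
  i=1: a_1=1, p_1 = 1*13 + 1 = 14, q_1 = 1*1 + 0 = 1.
  i=2: a_2=1, p_2 = 1*14 + 13 = 27, q_2 = 1*1 + 1 = 2.
  i=3: a_3=1, p_3 = 1*27 + 14 = 41, q_3 = 1*2 + 1 = 3.
  i=4: a_4=1, p_4 = 1*41 + 27 = 68, q_4 = 1*3 + 2 = 5.
  i=5: a_5=26, p_5 = 26*68 + 41 = 1809, q_5 = 26*5 + 3 = 133.
  i=6: a_6=1, p_6 = 1*1809 + 68 = 1877, q_6 = 1*133 + 5 = 138.
  i=7: a_7=1, p_7 = 1*1877 + 1809 = 3686, q_7 = 1*138 + 133 = 271.
  i=8: a_8=1, p_8 = 1*3686 + 1877 = 5563, q_8 = 1*271 + 138 = 409.
  i=9: a_9=1, p_9 = 1*5563 + 3686 = 9249, q_9 = 1*409 + 271 = 680.
Indeed p_4^2 - 185*q_4^2 = 4624 - 4625 = -1, not +1.
Check: 9249^2 - 185*680^2 = 85544001 - 85544000 = 1, so (x, y) = (9249, 680) solves the equation, and by the theorem it is the least positive solution.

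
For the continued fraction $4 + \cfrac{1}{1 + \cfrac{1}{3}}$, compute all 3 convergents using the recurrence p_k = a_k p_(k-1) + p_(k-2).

4/1, 5/1, 19/4

Using the convergent recurrence p_i = a_i*p_{i-1} + p_{i-2}, q_i = a_i*q_{i-1} + q_{i-2} with p_{-2}=0, p_{-1}=1, q_{-2}=1, q_{-1}=0:
  i=0: a_0=4, p_0 = 4*1 + 0 = 4, q_0 = 4*0 + 1 = 1.
  i=1: a_1=1, p_1 = 1*4 + 1 = 5, q_1 = 1*1 + 0 = 1.
  i=2: a_2=3, p_2 = 3*5 + 4 = 19, q_2 = 3*1 + 1 = 4.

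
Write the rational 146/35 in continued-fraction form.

Run the Euclidean algorithm on 146 and 35; the successive quotients are the partial quotients a_0, a_1, ... (each step inverts the fractional part left over by the previous one):
  146 = 4*35 + 6, so a_0 = 4.
  35 = 5*6 + 5, so a_1 = 5.
  6 = 1*5 + 1, so a_2 = 1.
  5 = 5*1 + 0, so a_3 = 5.
The remainder reaches 0 after 4 divisions, so the expansion has 4 partial quotients, read off in order.

[4; 5, 1, 5]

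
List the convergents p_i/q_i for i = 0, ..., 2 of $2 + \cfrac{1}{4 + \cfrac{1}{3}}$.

Using the convergent recurrence p_i = a_i*p_{i-1} + p_{i-2}, q_i = a_i*q_{i-1} + q_{i-2} with p_{-2}=0, p_{-1}=1, q_{-2}=1, q_{-1}=0:
  i=0: a_0=2, p_0 = 2*1 + 0 = 2, q_0 = 2*0 + 1 = 1.
  i=1: a_1=4, p_1 = 4*2 + 1 = 9, q_1 = 4*1 + 0 = 4.
  i=2: a_2=3, p_2 = 3*9 + 2 = 29, q_2 = 3*4 + 1 = 13.

2/1, 9/4, 29/13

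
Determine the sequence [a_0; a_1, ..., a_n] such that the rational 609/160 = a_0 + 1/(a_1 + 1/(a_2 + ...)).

[3; 1, 4, 6, 5]

Run the Euclidean algorithm on 609 and 160; the successive quotients are the partial quotients a_0, a_1, ... (each step inverts the fractional part left over by the previous one):
  609 = 3*160 + 129, so a_0 = 3.
  160 = 1*129 + 31, so a_1 = 1.
  129 = 4*31 + 5, so a_2 = 4.
  31 = 6*5 + 1, so a_3 = 6.
  5 = 5*1 + 0, so a_4 = 5.
The remainder reaches 0 after 5 divisions, so the expansion has 5 partial quotients, read off in order.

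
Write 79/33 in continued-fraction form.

Run the Euclidean algorithm on 79 and 33; the successive quotients are the partial quotients a_0, a_1, ... (each step inverts the fractional part left over by the previous one):
  79 = 2*33 + 13, so a_0 = 2.
  33 = 2*13 + 7, so a_1 = 2.
  13 = 1*7 + 6, so a_2 = 1.
  7 = 1*6 + 1, so a_3 = 1.
  6 = 6*1 + 0, so a_4 = 6.
The remainder reaches 0 after 5 divisions, so the expansion has 5 partial quotients, read off in order.

[2; 2, 1, 1, 6]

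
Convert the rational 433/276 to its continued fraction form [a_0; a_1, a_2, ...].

Run the Euclidean algorithm on 433 and 276; the successive quotients are the partial quotients a_0, a_1, ... (each step inverts the fractional part left over by the previous one):
  433 = 1*276 + 157, so a_0 = 1.
  276 = 1*157 + 119, so a_1 = 1.
  157 = 1*119 + 38, so a_2 = 1.
  119 = 3*38 + 5, so a_3 = 3.
  38 = 7*5 + 3, so a_4 = 7.
  5 = 1*3 + 2, so a_5 = 1.
  3 = 1*2 + 1, so a_6 = 1.
  2 = 2*1 + 0, so a_7 = 2.
The remainder reaches 0 after 8 divisions, so the expansion has 8 partial quotients, read off in order.

[1; 1, 1, 3, 7, 1, 1, 2]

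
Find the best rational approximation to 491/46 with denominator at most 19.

32/3

Expand x = 491/46 as a continued fraction with the Euclidean algorithm:
  491 = 10*46 + 31, so a_0 = 10.
  46 = 1*31 + 15, so a_1 = 1.
  31 = 2*15 + 1, so a_2 = 2.
  15 = 15*1 + 0, so a_3 = 15.
so x = [10; 1, 2, 15].
Convergents (p_i = a_i*p_{i-1} + p_{i-2}, q_i = a_i*q_{i-1} + q_{i-2} with p_{-2}=0, p_{-1}=1, q_{-2}=1, q_{-1}=0), until the denominator exceeds 19:
  i=0: a_0=10, p_0 = 10*1 + 0 = 10, q_0 = 10*0 + 1 = 1.
  i=1: a_1=1, p_1 = 1*10 + 1 = 11, q_1 = 1*1 + 0 = 1.
  i=2: a_2=2, p_2 = 2*11 + 10 = 32, q_2 = 2*1 + 1 = 3.
  i=3: a_3=15, p_3 = 15*32 + 11 = 491, q_3 = 15*3 + 1 = 46.
q_3 = 46 > 19, so the last convergent with denominator <= 19 is p_2/q_2 = 32/3.
The closest fraction with denominator <= 19 is either p_2/q_2 or the intermediate fraction (k*p_2 + p_1)/(k*q_2 + q_1) with the largest k >= 1 whose denominator stays <= 19; these approach x as k grows, and every other convergent or intermediate fraction in range is farther away.
Largest k: floor((19 - q_1)/q_2) = floor((19 - 1)/3) = 6.
That gives (6*32 + 11)/(6*3 + 1) = 203/19.
Compare the errors: |x - 32/3| = |491*3 - 32*46|/(46*3) = 1/138, and |x - 203/19| = |491*19 - 203*46|/(46*19) = 9/874.
Cross-multiplying, 1*874 = 874 < 1242 = 9*138, so 1/138 is smaller: the convergent 32/3 is closer to x than 203/19.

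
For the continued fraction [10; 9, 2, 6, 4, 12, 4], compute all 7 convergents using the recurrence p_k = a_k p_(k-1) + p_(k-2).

10/1, 91/9, 192/19, 1243/123, 5164/511, 63211/6255, 258008/25531

Using the convergent recurrence p_i = a_i*p_{i-1} + p_{i-2}, q_i = a_i*q_{i-1} + q_{i-2} with p_{-2}=0, p_{-1}=1, q_{-2}=1, q_{-1}=0:
  i=0: a_0=10, p_0 = 10*1 + 0 = 10, q_0 = 10*0 + 1 = 1.
  i=1: a_1=9, p_1 = 9*10 + 1 = 91, q_1 = 9*1 + 0 = 9.
  i=2: a_2=2, p_2 = 2*91 + 10 = 192, q_2 = 2*9 + 1 = 19.
  i=3: a_3=6, p_3 = 6*192 + 91 = 1243, q_3 = 6*19 + 9 = 123.
  i=4: a_4=4, p_4 = 4*1243 + 192 = 5164, q_4 = 4*123 + 19 = 511.
  i=5: a_5=12, p_5 = 12*5164 + 1243 = 63211, q_5 = 12*511 + 123 = 6255.
  i=6: a_6=4, p_6 = 4*63211 + 5164 = 258008, q_6 = 4*6255 + 511 = 25531.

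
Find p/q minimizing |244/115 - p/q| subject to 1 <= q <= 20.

17/8

Expand x = 244/115 as a continued fraction with the Euclidean algorithm:
  244 = 2*115 + 14, so a_0 = 2.
  115 = 8*14 + 3, so a_1 = 8.
  14 = 4*3 + 2, so a_2 = 4.
  3 = 1*2 + 1, so a_3 = 1.
  2 = 2*1 + 0, so a_4 = 2.
so x = [2; 8, 4, 1, 2].
Convergents (p_i = a_i*p_{i-1} + p_{i-2}, q_i = a_i*q_{i-1} + q_{i-2} with p_{-2}=0, p_{-1}=1, q_{-2}=1, q_{-1}=0), until the denominator exceeds 20:
  i=0: a_0=2, p_0 = 2*1 + 0 = 2, q_0 = 2*0 + 1 = 1.
  i=1: a_1=8, p_1 = 8*2 + 1 = 17, q_1 = 8*1 + 0 = 8.
  i=2: a_2=4, p_2 = 4*17 + 2 = 70, q_2 = 4*8 + 1 = 33.
q_2 = 33 > 20, so the last convergent with denominator <= 20 is p_1/q_1 = 17/8.
The closest fraction with denominator <= 20 is either p_1/q_1 or the intermediate fraction (k*p_1 + p_0)/(k*q_1 + q_0) with the largest k >= 1 whose denominator stays <= 20; these approach x as k grows, and every other convergent or intermediate fraction in range is farther away.
Largest k: floor((20 - q_0)/q_1) = floor((20 - 1)/8) = 2.
That gives (2*17 + 2)/(2*8 + 1) = 36/17.
Compare the errors: |x - 17/8| = |244*8 - 17*115|/(115*8) = 3/920, and |x - 36/17| = |244*17 - 36*115|/(115*17) = 8/1955.
Cross-multiplying, 3*1955 = 5865 < 7360 = 8*920, so 3/920 is smaller: the convergent 17/8 is closer to x than 36/17.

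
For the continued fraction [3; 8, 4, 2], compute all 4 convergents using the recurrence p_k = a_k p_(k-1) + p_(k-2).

3/1, 25/8, 103/33, 231/74

Using the convergent recurrence p_i = a_i*p_{i-1} + p_{i-2}, q_i = a_i*q_{i-1} + q_{i-2} with p_{-2}=0, p_{-1}=1, q_{-2}=1, q_{-1}=0:
  i=0: a_0=3, p_0 = 3*1 + 0 = 3, q_0 = 3*0 + 1 = 1.
  i=1: a_1=8, p_1 = 8*3 + 1 = 25, q_1 = 8*1 + 0 = 8.
  i=2: a_2=4, p_2 = 4*25 + 3 = 103, q_2 = 4*8 + 1 = 33.
  i=3: a_3=2, p_3 = 2*103 + 25 = 231, q_3 = 2*33 + 8 = 74.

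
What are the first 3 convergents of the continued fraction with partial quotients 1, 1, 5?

Using the convergent recurrence p_i = a_i*p_{i-1} + p_{i-2}, q_i = a_i*q_{i-1} + q_{i-2} with p_{-2}=0, p_{-1}=1, q_{-2}=1, q_{-1}=0:
  i=0: a_0=1, p_0 = 1*1 + 0 = 1, q_0 = 1*0 + 1 = 1.
  i=1: a_1=1, p_1 = 1*1 + 1 = 2, q_1 = 1*1 + 0 = 1.
  i=2: a_2=5, p_2 = 5*2 + 1 = 11, q_2 = 5*1 + 1 = 6.

1/1, 2/1, 11/6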